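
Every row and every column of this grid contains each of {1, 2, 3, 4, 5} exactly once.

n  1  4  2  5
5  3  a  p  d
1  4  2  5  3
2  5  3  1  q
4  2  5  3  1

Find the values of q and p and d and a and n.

q = 4, p = 4, d = 2, a = 1, n = 3

At (row 2, col 3): column 3 already has {2, 3, 4, 5}, so the value is 1.
At (row 4, col 5): row 4 already has {1, 2, 3, 5}, so the value is 4.
At (row 1, col 1): row 1 already has {1, 2, 4, 5}, so the value is 3.
Cell (2,5): column 5 already has {1, 3, 4, 5} → 2.
At (row 2, col 4): row 2 already has {1, 2, 3, 5}, so the value is 4.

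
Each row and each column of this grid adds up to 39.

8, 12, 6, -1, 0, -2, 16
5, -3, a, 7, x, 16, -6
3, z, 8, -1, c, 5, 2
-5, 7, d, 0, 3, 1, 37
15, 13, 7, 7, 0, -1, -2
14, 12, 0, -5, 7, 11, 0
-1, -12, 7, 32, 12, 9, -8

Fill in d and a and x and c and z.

Column 2 has 12 − 3 + 7 + 13 + 12 − 12 = 29; the blank must be 39 − 29 = 10.
Row 3 has 3 + 10 + 8 − 1 + 5 + 2 = 27; the blank must be 39 − 27 = 12.
Column 5 has 0 + 12 + 3 + 0 + 7 + 12 = 34; the blank must be 39 − 34 = 5.
Row 2 has 5 − 3 + 7 + 5 + 16 − 6 = 24; the blank must be 39 − 24 = 15.
Row 4 has -5 + 7 + 0 + 3 + 1 + 37 = 43; the blank must be 39 − 43 = -4.

d = -4, a = 15, x = 5, c = 12, z = 10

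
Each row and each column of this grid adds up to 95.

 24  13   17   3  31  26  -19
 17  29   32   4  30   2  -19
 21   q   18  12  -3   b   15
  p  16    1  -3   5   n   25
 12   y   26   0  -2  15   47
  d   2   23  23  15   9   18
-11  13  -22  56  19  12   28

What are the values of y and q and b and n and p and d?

The known cells in row 6 total 90, leaving 95 − 90 = 5 for the blank.
The known cells in column 1 total 68, leaving 95 − 68 = 27 for the blank.
The known cells in row 5 total 98, leaving 95 − 98 = -3 for the blank.
The known cells in column 2 total 70, leaving 95 − 70 = 25 for the blank.
The known cells in row 3 total 88, leaving 95 − 88 = 7 for the blank.
The known cells in row 4 total 71, leaving 95 − 71 = 24 for the blank.

y = -3, q = 25, b = 7, n = 24, p = 27, d = 5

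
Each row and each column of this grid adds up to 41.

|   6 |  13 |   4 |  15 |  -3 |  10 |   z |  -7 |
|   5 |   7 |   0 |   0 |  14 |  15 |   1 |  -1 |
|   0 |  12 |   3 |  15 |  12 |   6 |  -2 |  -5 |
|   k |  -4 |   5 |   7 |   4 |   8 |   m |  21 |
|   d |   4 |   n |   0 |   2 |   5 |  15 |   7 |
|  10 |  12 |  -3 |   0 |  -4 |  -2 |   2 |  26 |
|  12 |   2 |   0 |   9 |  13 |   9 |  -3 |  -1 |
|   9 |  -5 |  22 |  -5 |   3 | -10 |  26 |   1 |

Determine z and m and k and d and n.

The known cells in column 3 total 31, leaving 41 − 31 = 10 for the blank.
The known cells in row 5 total 43, leaving 41 − 43 = -2 for the blank.
The known cells in column 1 total 40, leaving 41 − 40 = 1 for the blank.
The known cells in row 1 total 38, leaving 41 − 38 = 3 for the blank.
The known cells in row 4 total 42, leaving 41 − 42 = -1 for the blank.

z = 3, m = -1, k = 1, d = -2, n = 10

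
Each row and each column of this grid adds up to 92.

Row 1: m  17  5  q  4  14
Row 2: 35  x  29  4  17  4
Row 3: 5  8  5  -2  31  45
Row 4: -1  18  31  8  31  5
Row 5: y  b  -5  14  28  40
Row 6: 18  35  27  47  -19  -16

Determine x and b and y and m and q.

Row 2 has 35 + 29 + 4 + 17 + 4 = 89; the blank must be 92 − 89 = 3.
Column 4 has 4 − 2 + 8 + 14 + 47 = 71; the blank must be 92 − 71 = 21.
Row 1 has 17 + 5 + 21 + 4 + 14 = 61; the blank must be 92 − 61 = 31.
Column 1 has 31 + 35 + 5 − 1 + 18 = 88; the blank must be 92 − 88 = 4.
Row 5 has 4 − 5 + 14 + 28 + 40 = 81; the blank must be 92 − 81 = 11.

x = 3, b = 11, y = 4, m = 31, q = 21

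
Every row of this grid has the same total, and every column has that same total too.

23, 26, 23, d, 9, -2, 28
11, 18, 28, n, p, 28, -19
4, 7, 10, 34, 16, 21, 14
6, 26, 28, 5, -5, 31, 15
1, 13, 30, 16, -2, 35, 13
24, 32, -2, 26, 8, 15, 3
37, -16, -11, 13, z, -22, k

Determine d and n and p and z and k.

Rows 3 and 4 both sum to 106, so that's the common total.
Row 1: 23 + 26 + 23 + 9 − 2 + 28 = 107, so its missing entry is 106 − 107 = -1.
Column 7: 28 − 19 + 14 + 15 + 13 + 3 = 54, so its missing entry is 106 − 54 = 52.
Row 7: 37 − 16 − 11 + 13 − 22 + 52 = 53, so its missing entry is 106 − 53 = 53.
Column 5: 9 + 16 − 5 − 2 + 8 + 53 = 79, so its missing entry is 106 − 79 = 27.
Row 2: 11 + 18 + 28 + 27 + 28 − 19 = 93, so its missing entry is 106 − 93 = 13.

d = -1, n = 13, p = 27, z = 53, k = 52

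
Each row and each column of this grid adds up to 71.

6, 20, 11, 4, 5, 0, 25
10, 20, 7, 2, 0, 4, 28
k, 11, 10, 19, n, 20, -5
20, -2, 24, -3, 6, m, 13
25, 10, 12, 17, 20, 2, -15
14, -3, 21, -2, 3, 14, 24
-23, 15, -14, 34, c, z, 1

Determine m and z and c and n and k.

Column 1: 6 + 10 + 20 + 25 + 14 − 23 = 52, so its missing entry is 71 − 52 = 19.
Row 3: 19 + 11 + 10 + 19 + 20 − 5 = 74, so its missing entry is 71 − 74 = -3.
Column 5: 5 + 0 − 3 + 6 + 20 + 3 = 31, so its missing entry is 71 − 31 = 40.
Row 7: -23 + 15 − 14 + 34 + 40 + 1 = 53, so its missing entry is 71 − 53 = 18.
Row 4: 20 − 2 + 24 − 3 + 6 + 13 = 58, so its missing entry is 71 − 58 = 13.

m = 13, z = 18, c = 40, n = -3, k = 19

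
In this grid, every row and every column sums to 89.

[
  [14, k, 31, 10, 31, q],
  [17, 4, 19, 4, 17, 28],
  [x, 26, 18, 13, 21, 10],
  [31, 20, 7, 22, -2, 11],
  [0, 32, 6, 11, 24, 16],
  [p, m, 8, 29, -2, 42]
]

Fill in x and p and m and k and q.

x = 1, p = 26, m = -14, k = 21, q = -18

The known cells in row 3 total 88, leaving 89 − 88 = 1 for the blank.
The known cells in column 1 total 63, leaving 89 − 63 = 26 for the blank.
The known cells in row 6 total 103, leaving 89 − 103 = -14 for the blank.
The known cells in column 2 total 68, leaving 89 − 68 = 21 for the blank.
The known cells in row 1 total 107, leaving 89 − 107 = -18 for the blank.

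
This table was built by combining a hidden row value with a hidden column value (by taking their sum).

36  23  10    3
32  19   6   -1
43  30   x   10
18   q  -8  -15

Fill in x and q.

x = 17, q = 5

The difference between any two rows is the same in every column — this is an addition table with the headers hidden.
Row 3 minus row 1 is 10 − 3 = 7, so its entry in column 3 is 10 + 7 = 17.
Row 4 minus row 1 is -15 − 3 = -18, so its entry in column 2 is 23 + (-18) = 5.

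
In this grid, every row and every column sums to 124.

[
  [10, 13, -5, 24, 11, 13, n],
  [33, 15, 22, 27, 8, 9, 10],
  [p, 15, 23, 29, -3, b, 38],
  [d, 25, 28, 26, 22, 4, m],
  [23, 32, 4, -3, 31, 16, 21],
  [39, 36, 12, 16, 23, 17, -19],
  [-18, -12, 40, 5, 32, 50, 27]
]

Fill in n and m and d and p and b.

Row 1 has 10 + 13 − 5 + 24 + 11 + 13 = 66; the blank must be 124 − 66 = 58.
Column 7 has 58 + 10 + 38 + 21 − 19 + 27 = 135; the blank must be 124 − 135 = -11.
Row 4 has 25 + 28 + 26 + 22 + 4 − 11 = 94; the blank must be 124 − 94 = 30.
Column 1 has 10 + 33 + 30 + 23 + 39 − 18 = 117; the blank must be 124 − 117 = 7.
Row 3 has 7 + 15 + 23 + 29 − 3 + 38 = 109; the blank must be 124 − 109 = 15.

n = 58, m = -11, d = 30, p = 7, b = 15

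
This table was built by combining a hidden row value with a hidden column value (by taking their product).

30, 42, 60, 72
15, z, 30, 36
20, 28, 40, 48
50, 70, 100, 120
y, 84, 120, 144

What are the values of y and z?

Each row is a constant multiple of every other row — this is a multiplication table with the headers hidden.
Row 5 is 144/72 = 2/1 times row 1, so its entry in column 1 is 30 × 2/1 = 60.
Row 2 is 36/72 = 1/2 times row 1, so its entry in column 2 is 42 × 1/2 = 21.

y = 60, z = 21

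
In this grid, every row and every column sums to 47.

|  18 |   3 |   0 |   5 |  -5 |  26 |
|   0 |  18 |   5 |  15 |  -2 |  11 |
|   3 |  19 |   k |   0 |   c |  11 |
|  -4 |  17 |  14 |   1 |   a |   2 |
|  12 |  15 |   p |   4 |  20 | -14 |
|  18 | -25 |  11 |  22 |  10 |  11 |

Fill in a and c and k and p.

Row 4 has -4 + 17 + 14 + 1 + 2 = 30; the blank must be 47 − 30 = 17.
Column 5 has -5 − 2 + 17 + 20 + 10 = 40; the blank must be 47 − 40 = 7.
Row 5 has 12 + 15 + 4 + 20 − 14 = 37; the blank must be 47 − 37 = 10.
Row 3 has 3 + 19 + 0 + 7 + 11 = 40; the blank must be 47 − 40 = 7.

a = 17, c = 7, k = 7, p = 10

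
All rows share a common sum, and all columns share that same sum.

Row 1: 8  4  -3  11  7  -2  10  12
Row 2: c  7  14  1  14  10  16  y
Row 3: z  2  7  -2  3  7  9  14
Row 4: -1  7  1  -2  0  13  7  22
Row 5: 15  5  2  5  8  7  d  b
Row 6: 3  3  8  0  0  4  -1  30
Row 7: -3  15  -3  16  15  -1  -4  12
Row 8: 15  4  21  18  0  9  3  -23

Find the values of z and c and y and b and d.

Rows 1 and 4 both sum to 47, so that's the common total.
Column 7: 10 + 16 + 9 + 7 − 1 − 4 + 3 = 40, so its missing entry is 47 − 40 = 7.
Row 3: 2 + 7 − 2 + 3 + 7 + 9 + 14 = 40, so its missing entry is 47 − 40 = 7.
Column 1: 8 + 7 − 1 + 15 + 3 − 3 + 15 = 44, so its missing entry is 47 − 44 = 3.
Row 2: 3 + 7 + 14 + 1 + 14 + 10 + 16 = 65, so its missing entry is 47 − 65 = -18.
Row 5: 15 + 5 + 2 + 5 + 8 + 7 + 7 = 49, so its missing entry is 47 − 49 = -2.

z = 7, c = 3, y = -18, b = -2, d = 7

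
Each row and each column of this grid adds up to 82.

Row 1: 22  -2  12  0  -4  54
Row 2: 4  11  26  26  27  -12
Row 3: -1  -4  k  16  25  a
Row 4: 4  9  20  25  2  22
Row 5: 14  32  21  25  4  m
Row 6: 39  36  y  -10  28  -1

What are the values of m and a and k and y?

m = -14, a = 33, k = 13, y = -10

Row 6: 39 + 36 − 10 + 28 − 1 = 92, so its missing entry is 82 − 92 = -10.
Row 5: 14 + 32 + 21 + 25 + 4 = 96, so its missing entry is 82 − 96 = -14.
Column 6: 54 − 12 + 22 − 14 − 1 = 49, so its missing entry is 82 − 49 = 33.
Row 3: -1 − 4 + 16 + 25 + 33 = 69, so its missing entry is 82 − 69 = 13.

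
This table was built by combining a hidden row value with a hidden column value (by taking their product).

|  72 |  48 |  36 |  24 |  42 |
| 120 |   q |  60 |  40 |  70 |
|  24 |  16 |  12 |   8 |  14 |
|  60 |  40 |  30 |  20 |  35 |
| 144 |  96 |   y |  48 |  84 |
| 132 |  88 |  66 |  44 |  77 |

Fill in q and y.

q = 80, y = 72

Each row is a constant multiple of every other row — this is a multiplication table with the headers hidden.
Row 2 is 40/24 = 5/3 times row 1, so its entry in column 2 is 48 × 5/3 = 80.
Row 5 is 48/24 = 2/1 times row 1, so its entry in column 3 is 36 × 2/1 = 72.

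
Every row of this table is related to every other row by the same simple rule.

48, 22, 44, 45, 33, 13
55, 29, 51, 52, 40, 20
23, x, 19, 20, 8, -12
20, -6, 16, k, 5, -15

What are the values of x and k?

The difference between any two rows is the same in every column — this is an addition table with the headers hidden.
Row 3 minus row 1 is -12 − 13 = -25, so its entry in column 2 is 22 + (-25) = -3.
Row 4 minus row 1 is -15 − 13 = -28, so its entry in column 4 is 45 + (-28) = 17.

x = -3, k = 17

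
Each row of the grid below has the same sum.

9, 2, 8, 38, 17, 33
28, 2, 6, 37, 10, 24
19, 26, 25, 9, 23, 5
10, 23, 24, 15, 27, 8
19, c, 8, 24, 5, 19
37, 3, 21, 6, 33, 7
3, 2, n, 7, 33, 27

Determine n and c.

Rows 2 and 6 both add up to 107, so every row sums to 107.
Row 7: 3 + 2 + 7 + 33 + 27 = 72, so the missing entry is 107 − 72 = 35.
Row 5: 19 + 8 + 24 + 5 + 19 = 75, so the missing entry is 107 − 75 = 32.

n = 35, c = 32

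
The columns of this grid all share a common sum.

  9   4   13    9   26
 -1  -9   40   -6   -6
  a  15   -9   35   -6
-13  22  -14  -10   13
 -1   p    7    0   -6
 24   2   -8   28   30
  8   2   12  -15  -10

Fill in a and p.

a = 15, p = 5

Column 3 sums to 41 and so does column 4; that's the common total.
In column 1 the known cells total 26, leaving 41 − 26 = 15.
In column 2 the known cells total 36, leaving 41 − 36 = 5.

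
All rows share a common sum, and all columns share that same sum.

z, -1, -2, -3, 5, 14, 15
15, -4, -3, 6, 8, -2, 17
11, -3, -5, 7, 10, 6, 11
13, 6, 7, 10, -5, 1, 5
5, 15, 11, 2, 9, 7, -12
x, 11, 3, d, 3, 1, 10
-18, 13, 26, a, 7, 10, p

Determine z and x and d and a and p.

z = 9, x = 2, d = 7, a = 8, p = -9

Rows 2 and 3 both sum to 37, so that's the common total.
Row 1: -1 − 2 − 3 + 5 + 14 + 15 = 28, so its missing entry is 37 − 28 = 9.
Column 7: 15 + 17 + 11 + 5 − 12 + 10 = 46, so its missing entry is 37 − 46 = -9.
Column 1: 9 + 15 + 11 + 13 + 5 − 18 = 35, so its missing entry is 37 − 35 = 2.
Row 6: 2 + 11 + 3 + 3 + 1 + 10 = 30, so its missing entry is 37 − 30 = 7.
Row 7: -18 + 13 + 26 + 7 + 10 − 9 = 29, so its missing entry is 37 − 29 = 8.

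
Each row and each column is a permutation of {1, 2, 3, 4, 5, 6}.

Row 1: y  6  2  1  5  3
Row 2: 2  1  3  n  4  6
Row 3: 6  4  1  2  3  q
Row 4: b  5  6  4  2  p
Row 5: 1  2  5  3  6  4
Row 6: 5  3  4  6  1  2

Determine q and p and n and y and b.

q = 5, p = 1, n = 5, y = 4, b = 3

At (row 1, col 1): row 1 already has {1, 2, 3, 5, 6}, so the value is 4.
For row 4, column 1: column 1 already has {1, 2, 4, 5, 6}; that leaves 3.
At (row 3, col 6): row 3 already has {1, 2, 3, 4, 6}, so the value is 5.
Cell (2,4): row 2 already has {1, 2, 3, 4, 6} → 5.
At (row 4, col 6): row 4 already has {2, 3, 4, 5, 6}, so the value is 1.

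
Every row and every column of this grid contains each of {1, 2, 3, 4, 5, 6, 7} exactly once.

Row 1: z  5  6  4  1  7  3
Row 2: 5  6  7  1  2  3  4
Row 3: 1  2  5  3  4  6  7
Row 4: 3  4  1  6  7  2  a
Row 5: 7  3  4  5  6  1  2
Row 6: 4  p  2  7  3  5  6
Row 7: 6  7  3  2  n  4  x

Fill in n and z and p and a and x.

At (row 1, col 1): row 1 already has {1, 3, 4, 5, 6, 7}, so the value is 2.
For row 7, column 5: column 5 already has {1, 2, 3, 4, 6, 7}; that leaves 5.
At (row 6, col 2): row 6 already has {2, 3, 4, 5, 6, 7}, so the value is 1.
At (row 4, col 7): row 4 already has {1, 2, 3, 4, 6, 7}, so the value is 5.
For row 7, column 7: row 7 already has {2, 3, 4, 5, 6, 7}; that leaves 1.

n = 5, z = 2, p = 1, a = 5, x = 1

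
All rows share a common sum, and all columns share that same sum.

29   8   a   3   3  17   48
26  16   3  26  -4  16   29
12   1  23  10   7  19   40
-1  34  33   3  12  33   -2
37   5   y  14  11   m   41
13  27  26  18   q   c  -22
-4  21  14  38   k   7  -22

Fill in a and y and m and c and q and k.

a = 4, y = 9, m = -5, c = 25, q = 25, k = 58

Rows 2 and 3 both sum to 112, so that's the common total.
Row 7: -4 + 21 + 14 + 38 + 7 − 22 = 54, so its missing entry is 112 − 54 = 58.
Column 5: 3 − 4 + 7 + 12 + 11 + 58 = 87, so its missing entry is 112 − 87 = 25.
Row 6: 13 + 27 + 26 + 18 + 25 − 22 = 87, so its missing entry is 112 − 87 = 25.
Column 6: 17 + 16 + 19 + 33 + 25 + 7 = 117, so its missing entry is 112 − 117 = -5.
Row 5: 37 + 5 + 14 + 11 − 5 + 41 = 103, so its missing entry is 112 − 103 = 9.
Row 1: 29 + 8 + 3 + 3 + 17 + 48 = 108, so its missing entry is 112 − 108 = 4.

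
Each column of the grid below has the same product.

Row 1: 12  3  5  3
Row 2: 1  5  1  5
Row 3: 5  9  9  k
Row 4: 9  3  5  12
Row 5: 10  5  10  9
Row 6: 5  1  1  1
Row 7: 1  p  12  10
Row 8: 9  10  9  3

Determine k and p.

k = 5, p = 12

Columns 1 and 3 each multiply to 243000, so every column has product 243000.
Column 4: 3×5×12×9×1×10×3 = 48600, so the missing entry is 243000 ÷ 48600 = 5.
Column 2: 3×5×9×3×5×1×10 = 20250, so the missing entry is 243000 ÷ 20250 = 12.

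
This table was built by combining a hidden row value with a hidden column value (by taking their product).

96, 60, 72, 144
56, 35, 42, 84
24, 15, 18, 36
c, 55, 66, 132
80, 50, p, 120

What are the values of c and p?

c = 88, p = 60

Each row is a constant multiple of every other row — this is a multiplication table with the headers hidden.
Row 4 is 55/60 = 11/12 times row 1, so its entry in column 1 is 96 × 11/12 = 88.
Row 5 is 50/60 = 5/6 times row 1, so its entry in column 3 is 72 × 5/6 = 60.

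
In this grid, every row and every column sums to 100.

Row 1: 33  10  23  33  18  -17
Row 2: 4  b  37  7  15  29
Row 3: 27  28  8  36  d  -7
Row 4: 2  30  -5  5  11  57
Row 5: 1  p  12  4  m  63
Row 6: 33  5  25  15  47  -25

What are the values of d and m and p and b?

d = 8, m = 1, p = 19, b = 8

Row 3: 27 + 28 + 8 + 36 − 7 = 92, so its missing entry is 100 − 92 = 8.
Column 5: 18 + 15 + 8 + 11 + 47 = 99, so its missing entry is 100 − 99 = 1.
Row 5: 1 + 12 + 4 + 1 + 63 = 81, so its missing entry is 100 − 81 = 19.
Row 2: 4 + 37 + 7 + 15 + 29 = 92, so its missing entry is 100 − 92 = 8.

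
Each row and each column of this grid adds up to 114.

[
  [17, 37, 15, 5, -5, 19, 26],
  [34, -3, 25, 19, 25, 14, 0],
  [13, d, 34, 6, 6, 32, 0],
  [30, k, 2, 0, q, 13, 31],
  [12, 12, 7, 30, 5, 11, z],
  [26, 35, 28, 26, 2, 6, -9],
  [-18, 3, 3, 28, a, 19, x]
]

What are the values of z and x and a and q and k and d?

Row 3 has 13 + 34 + 6 + 6 + 32 + 0 = 91; the blank must be 114 − 91 = 23.
Column 2 has 37 − 3 + 23 + 12 + 35 + 3 = 107; the blank must be 114 − 107 = 7.
Row 4 has 30 + 7 + 2 + 0 + 13 + 31 = 83; the blank must be 114 − 83 = 31.
Row 5 has 12 + 12 + 7 + 30 + 5 + 11 = 77; the blank must be 114 − 77 = 37.
Column 5 has -5 + 25 + 6 + 31 + 5 + 2 = 64; the blank must be 114 − 64 = 50.
Row 7 has -18 + 3 + 3 + 28 + 50 + 19 = 85; the blank must be 114 − 85 = 29.

z = 37, x = 29, a = 50, q = 31, k = 7, d = 23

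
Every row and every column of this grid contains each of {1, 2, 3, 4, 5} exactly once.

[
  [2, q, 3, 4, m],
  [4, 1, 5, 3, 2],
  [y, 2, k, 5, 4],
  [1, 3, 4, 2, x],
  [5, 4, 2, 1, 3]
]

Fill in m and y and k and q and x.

m = 1, y = 3, k = 1, q = 5, x = 5

At (row 1, col 2): column 2 already has {1, 2, 3, 4}, so the value is 5.
For row 1, column 5: row 1 already has {2, 3, 4, 5}; that leaves 1.
At (row 4, col 5): row 4 already has {1, 2, 3, 4}, so the value is 5.
Cell (3,1): column 1 already has {1, 2, 4, 5} → 3.
For row 3, column 3: row 3 already has {2, 3, 4, 5}; that leaves 1.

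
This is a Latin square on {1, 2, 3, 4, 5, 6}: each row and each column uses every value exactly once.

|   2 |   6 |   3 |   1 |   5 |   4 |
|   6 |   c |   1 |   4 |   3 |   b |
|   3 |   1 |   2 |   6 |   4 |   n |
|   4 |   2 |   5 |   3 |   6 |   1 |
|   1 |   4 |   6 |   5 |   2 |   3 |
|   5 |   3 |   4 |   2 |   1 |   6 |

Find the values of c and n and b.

Cell (2,2): column 2 already has {1, 2, 3, 4, 6} → 5.
Cell (3,6): row 3 already has {1, 2, 3, 4, 6} → 5.
Cell (2,6): row 2 already has {1, 3, 4, 5, 6} → 2.

c = 5, n = 5, b = 2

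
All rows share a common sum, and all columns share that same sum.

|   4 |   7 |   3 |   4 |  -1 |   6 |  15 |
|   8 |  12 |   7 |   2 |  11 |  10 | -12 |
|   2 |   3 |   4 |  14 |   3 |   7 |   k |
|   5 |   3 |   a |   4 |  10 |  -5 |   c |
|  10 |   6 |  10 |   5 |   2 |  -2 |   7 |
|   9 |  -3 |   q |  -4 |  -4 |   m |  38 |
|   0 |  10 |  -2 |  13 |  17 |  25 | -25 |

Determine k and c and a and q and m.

Rows 1 and 2 both sum to 38, so that's the common total.
The known cells in column 6 total 41, leaving 38 − 41 = -3 for the blank.
The known cells in row 3 total 33, leaving 38 − 33 = 5 for the blank.
The known cells in column 7 total 28, leaving 38 − 28 = 10 for the blank.
The known cells in row 4 total 27, leaving 38 − 27 = 11 for the blank.
The known cells in row 6 total 33, leaving 38 − 33 = 5 for the blank.

k = 5, c = 10, a = 11, q = 5, m = -3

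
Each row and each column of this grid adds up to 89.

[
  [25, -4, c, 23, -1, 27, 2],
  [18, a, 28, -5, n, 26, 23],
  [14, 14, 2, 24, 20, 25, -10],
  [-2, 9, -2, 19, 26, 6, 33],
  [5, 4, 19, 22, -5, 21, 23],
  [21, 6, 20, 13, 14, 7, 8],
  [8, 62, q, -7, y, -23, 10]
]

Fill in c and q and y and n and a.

c = 17, q = 5, y = 34, n = 1, a = -2

The known cells in column 2 total 91, leaving 89 − 91 = -2 for the blank.
The known cells in row 2 total 88, leaving 89 − 88 = 1 for the blank.
The known cells in column 5 total 55, leaving 89 − 55 = 34 for the blank.
The known cells in row 7 total 84, leaving 89 − 84 = 5 for the blank.
The known cells in row 1 total 72, leaving 89 − 72 = 17 for the blank.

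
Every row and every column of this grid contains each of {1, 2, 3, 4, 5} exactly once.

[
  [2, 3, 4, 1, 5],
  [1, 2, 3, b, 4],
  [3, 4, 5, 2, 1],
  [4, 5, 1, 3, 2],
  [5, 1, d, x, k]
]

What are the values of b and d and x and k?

Cell (5,5): column 5 already has {1, 2, 4, 5} → 3.
Cell (2,4): row 2 already has {1, 2, 3, 4} → 5.
For row 5, column 3: column 3 already has {1, 3, 4, 5}; that leaves 2.
For row 5, column 4: row 5 already has {1, 2, 3, 5}; that leaves 4.

b = 5, d = 2, x = 4, k = 3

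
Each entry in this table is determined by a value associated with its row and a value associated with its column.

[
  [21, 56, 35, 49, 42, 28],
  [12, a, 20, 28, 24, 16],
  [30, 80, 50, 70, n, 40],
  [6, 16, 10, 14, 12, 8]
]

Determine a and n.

Each row is a constant multiple of every other row — this is a multiplication table with the headers hidden.
Row 2 is 16/28 = 4/7 times row 1, so its entry in column 2 is 56 × 4/7 = 32.
Row 3 is 40/28 = 10/7 times row 1, so its entry in column 5 is 42 × 10/7 = 60.

a = 32, n = 60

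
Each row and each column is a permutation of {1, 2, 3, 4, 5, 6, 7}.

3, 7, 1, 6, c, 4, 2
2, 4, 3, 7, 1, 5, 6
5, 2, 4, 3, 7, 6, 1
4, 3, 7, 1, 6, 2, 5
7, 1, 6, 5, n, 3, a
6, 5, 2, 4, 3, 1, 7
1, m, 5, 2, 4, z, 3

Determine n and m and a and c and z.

n = 2, m = 6, a = 4, c = 5, z = 7

Cell (1,5): row 1 already has {1, 2, 3, 4, 6, 7} → 5.
Cell (5,5): column 5 already has {1, 3, 4, 5, 6, 7} → 2.
Cell (7,6): column 6 already has {1, 2, 3, 4, 5, 6} → 7.
Cell (7,2): row 7 already has {1, 2, 3, 4, 5, 7} → 6.
At (row 5, col 7): row 5 already has {1, 2, 3, 5, 6, 7}, so the value is 4.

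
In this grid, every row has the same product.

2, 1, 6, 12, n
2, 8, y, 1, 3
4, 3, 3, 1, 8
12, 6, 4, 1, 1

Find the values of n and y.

n = 2, y = 6

Rows 3 and 4 each multiply to 288, so every row has product 288.
Row 1: 2×1×6×12 = 144, so the missing entry is 288 ÷ 144 = 2.
Row 2: 2×8×1×3 = 48, so the missing entry is 288 ÷ 48 = 6.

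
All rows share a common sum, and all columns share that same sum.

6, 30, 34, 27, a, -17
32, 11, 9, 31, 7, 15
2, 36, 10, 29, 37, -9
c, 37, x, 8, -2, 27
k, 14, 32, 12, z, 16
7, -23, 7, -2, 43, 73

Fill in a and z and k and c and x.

Rows 2 and 3 both sum to 105, so that's the common total.
Row 1 has 6 + 30 + 34 + 27 − 17 = 80; the blank must be 105 − 80 = 25.
Column 5 has 25 + 7 + 37 − 2 + 43 = 110; the blank must be 105 − 110 = -5.
Row 5 has 14 + 32 + 12 − 5 + 16 = 69; the blank must be 105 − 69 = 36.
Column 1 has 6 + 32 + 2 + 36 + 7 = 83; the blank must be 105 − 83 = 22.
Row 4 has 22 + 37 + 8 − 2 + 27 = 92; the blank must be 105 − 92 = 13.

a = 25, z = -5, k = 36, c = 22, x = 13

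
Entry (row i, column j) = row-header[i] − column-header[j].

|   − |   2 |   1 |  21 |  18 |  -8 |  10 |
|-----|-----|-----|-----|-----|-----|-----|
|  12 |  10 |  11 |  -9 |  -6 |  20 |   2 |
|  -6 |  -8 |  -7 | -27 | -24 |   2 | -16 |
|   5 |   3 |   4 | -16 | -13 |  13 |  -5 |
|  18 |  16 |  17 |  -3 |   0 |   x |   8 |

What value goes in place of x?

18 − (-8) = 26.

26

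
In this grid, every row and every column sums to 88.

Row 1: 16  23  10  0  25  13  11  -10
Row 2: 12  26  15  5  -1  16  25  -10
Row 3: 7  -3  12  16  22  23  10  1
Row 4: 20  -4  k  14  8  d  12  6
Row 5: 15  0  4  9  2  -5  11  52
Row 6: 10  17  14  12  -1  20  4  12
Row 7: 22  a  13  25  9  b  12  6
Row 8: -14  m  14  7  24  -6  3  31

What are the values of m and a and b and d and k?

m = 29, a = 0, b = 1, d = 26, k = 6

Row 8 has -14 + 14 + 7 + 24 − 6 + 3 + 31 = 59; the blank must be 88 − 59 = 29.
Column 2 has 23 + 26 − 3 − 4 + 0 + 17 + 29 = 88; the blank must be 88 − 88 = 0.
Row 7 has 22 + 0 + 13 + 25 + 9 + 12 + 6 = 87; the blank must be 88 − 87 = 1.
Column 3 has 10 + 15 + 12 + 4 + 14 + 13 + 14 = 82; the blank must be 88 − 82 = 6.
Row 4 has 20 − 4 + 6 + 14 + 8 + 12 + 6 = 62; the blank must be 88 − 62 = 26.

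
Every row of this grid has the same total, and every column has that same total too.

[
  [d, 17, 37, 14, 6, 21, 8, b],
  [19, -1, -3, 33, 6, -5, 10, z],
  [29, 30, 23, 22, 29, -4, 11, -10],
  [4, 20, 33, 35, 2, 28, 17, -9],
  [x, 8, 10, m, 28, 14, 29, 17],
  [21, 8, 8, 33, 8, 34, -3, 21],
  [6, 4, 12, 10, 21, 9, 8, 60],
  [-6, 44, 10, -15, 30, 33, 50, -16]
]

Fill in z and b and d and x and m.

Rows 3 and 4 both sum to 130, so that's the common total.
The known cells in column 4 total 132, leaving 130 − 132 = -2 for the blank.
The known cells in row 5 total 104, leaving 130 − 104 = 26 for the blank.
The known cells in column 1 total 99, leaving 130 − 99 = 31 for the blank.
The known cells in row 1 total 134, leaving 130 − 134 = -4 for the blank.
The known cells in row 2 total 59, leaving 130 − 59 = 71 for the blank.

z = 71, b = -4, d = 31, x = 26, m = -2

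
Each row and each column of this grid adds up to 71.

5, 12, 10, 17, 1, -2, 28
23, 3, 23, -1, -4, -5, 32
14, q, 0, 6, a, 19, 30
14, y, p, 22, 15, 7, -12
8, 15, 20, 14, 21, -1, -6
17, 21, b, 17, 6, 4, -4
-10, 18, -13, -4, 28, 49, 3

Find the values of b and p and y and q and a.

Column 5 has 1 − 4 + 15 + 21 + 6 + 28 = 67; the blank must be 71 − 67 = 4.
Row 3 has 14 + 0 + 6 + 4 + 19 + 30 = 73; the blank must be 71 − 73 = -2.
Column 2 has 12 + 3 − 2 + 15 + 21 + 18 = 67; the blank must be 71 − 67 = 4.
Row 4 has 14 + 4 + 22 + 15 + 7 − 12 = 50; the blank must be 71 − 50 = 21.
Row 6 has 17 + 21 + 17 + 6 + 4 − 4 = 61; the blank must be 71 − 61 = 10.

b = 10, p = 21, y = 4, q = -2, a = 4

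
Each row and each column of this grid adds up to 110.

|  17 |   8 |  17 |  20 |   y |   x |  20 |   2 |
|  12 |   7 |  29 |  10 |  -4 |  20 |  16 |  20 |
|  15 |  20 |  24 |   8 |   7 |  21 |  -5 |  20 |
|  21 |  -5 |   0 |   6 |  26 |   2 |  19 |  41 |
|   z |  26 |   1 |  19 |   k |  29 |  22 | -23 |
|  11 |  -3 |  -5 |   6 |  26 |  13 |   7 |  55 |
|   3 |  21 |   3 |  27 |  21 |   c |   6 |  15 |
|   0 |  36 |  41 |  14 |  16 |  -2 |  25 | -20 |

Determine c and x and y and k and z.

Column 1 has 17 + 12 + 15 + 21 + 11 + 3 + 0 = 79; the blank must be 110 − 79 = 31.
Row 5 has 31 + 26 + 1 + 19 + 29 + 22 − 23 = 105; the blank must be 110 − 105 = 5.
Column 5 has -4 + 7 + 26 + 5 + 26 + 21 + 16 = 97; the blank must be 110 − 97 = 13.
Row 7 has 3 + 21 + 3 + 27 + 21 + 6 + 15 = 96; the blank must be 110 − 96 = 14.
Row 1 has 17 + 8 + 17 + 20 + 13 + 20 + 2 = 97; the blank must be 110 − 97 = 13.

c = 14, x = 13, y = 13, k = 5, z = 31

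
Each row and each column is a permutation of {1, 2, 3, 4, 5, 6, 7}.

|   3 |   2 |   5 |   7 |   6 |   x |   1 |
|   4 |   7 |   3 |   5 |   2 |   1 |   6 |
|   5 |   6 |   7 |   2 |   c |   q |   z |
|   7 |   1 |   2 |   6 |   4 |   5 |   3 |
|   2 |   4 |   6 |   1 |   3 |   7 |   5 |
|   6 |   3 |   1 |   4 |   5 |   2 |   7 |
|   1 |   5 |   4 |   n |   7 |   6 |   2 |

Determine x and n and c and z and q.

x = 4, n = 3, c = 1, z = 4, q = 3

Cell (3,5): column 5 already has {2, 3, 4, 5, 6, 7} → 1.
For row 7, column 4: row 7 already has {1, 2, 4, 5, 6, 7}; that leaves 3.
For row 3, column 7: column 7 already has {1, 2, 3, 5, 6, 7}; that leaves 4.
Cell (1,6): row 1 already has {1, 2, 3, 5, 6, 7} → 4.
Cell (3,6): row 3 already has {1, 2, 4, 5, 6, 7} → 3.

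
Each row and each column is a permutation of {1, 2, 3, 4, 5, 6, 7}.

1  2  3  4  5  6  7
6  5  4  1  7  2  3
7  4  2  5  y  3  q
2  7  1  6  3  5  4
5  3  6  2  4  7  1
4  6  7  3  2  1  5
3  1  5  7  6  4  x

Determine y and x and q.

y = 1, x = 2, q = 6

Cell (7,7): row 7 already has {1, 3, 4, 5, 6, 7} → 2.
For row 3, column 5: column 5 already has {2, 3, 4, 5, 6, 7}; that leaves 1.
At (row 3, col 7): row 3 already has {1, 2, 3, 4, 5, 7}, so the value is 6.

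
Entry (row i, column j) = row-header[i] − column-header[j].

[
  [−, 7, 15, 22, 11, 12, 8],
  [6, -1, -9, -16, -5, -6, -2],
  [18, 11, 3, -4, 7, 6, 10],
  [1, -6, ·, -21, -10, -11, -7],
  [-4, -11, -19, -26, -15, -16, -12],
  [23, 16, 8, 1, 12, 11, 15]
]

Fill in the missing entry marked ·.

1 − 15 = -14.

-14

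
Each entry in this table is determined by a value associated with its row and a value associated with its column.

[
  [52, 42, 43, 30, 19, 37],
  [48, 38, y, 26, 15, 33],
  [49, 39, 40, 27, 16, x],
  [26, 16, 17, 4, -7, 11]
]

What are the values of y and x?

The difference between any two rows is the same in every column — this is an addition table with the headers hidden.
Row 2 minus row 1 is 15 − 19 = -4, so its entry in column 3 is 43 + (-4) = 39.
Row 3 minus row 1 is 16 − 19 = -3, so its entry in column 6 is 37 + (-3) = 34.

y = 39, x = 34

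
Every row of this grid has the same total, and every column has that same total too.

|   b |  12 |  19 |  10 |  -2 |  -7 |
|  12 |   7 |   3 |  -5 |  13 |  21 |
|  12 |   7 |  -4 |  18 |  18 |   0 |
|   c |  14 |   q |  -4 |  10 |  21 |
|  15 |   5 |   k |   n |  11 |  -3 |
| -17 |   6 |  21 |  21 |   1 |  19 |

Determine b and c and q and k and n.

Rows 2 and 3 both sum to 51, so that's the common total.
The known cells in column 4 total 40, leaving 51 − 40 = 11 for the blank.
The known cells in row 1 total 32, leaving 51 − 32 = 19 for the blank.
The known cells in row 5 total 39, leaving 51 − 39 = 12 for the blank.
The known cells in column 1 total 41, leaving 51 − 41 = 10 for the blank.
The known cells in row 4 total 51, leaving 51 − 51 = 0 for the blank.

b = 19, c = 10, q = 0, k = 12, n = 11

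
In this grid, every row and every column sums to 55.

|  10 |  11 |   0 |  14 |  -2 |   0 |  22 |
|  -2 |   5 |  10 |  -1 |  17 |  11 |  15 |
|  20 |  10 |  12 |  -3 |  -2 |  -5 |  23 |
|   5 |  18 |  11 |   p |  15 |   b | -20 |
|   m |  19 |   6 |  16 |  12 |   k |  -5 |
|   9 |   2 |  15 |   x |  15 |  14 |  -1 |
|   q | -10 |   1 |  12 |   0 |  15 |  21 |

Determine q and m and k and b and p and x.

Row 7 has -10 + 1 + 12 + 0 + 15 + 21 = 39; the blank must be 55 − 39 = 16.
Column 1 has 10 − 2 + 20 + 5 + 9 + 16 = 58; the blank must be 55 − 58 = -3.
Row 5 has -3 + 19 + 6 + 16 + 12 − 5 = 45; the blank must be 55 − 45 = 10.
Row 6 has 9 + 2 + 15 + 15 + 14 − 1 = 54; the blank must be 55 − 54 = 1.
Column 4 has 14 − 1 − 3 + 16 + 1 + 12 = 39; the blank must be 55 − 39 = 16.
Row 4 has 5 + 18 + 11 + 16 + 15 − 20 = 45; the blank must be 55 − 45 = 10.

q = 16, m = -3, k = 10, b = 10, p = 16, x = 1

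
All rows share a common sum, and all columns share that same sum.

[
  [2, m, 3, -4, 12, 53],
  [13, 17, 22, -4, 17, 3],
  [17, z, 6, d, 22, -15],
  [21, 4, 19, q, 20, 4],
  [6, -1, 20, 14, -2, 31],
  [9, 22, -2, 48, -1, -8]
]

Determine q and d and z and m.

q = 0, d = 14, z = 24, m = 2

Rows 2 and 5 both sum to 68, so that's the common total.
The known cells in row 4 total 68, leaving 68 − 68 = 0 for the blank.
The known cells in column 4 total 54, leaving 68 − 54 = 14 for the blank.
The known cells in row 3 total 44, leaving 68 − 44 = 24 for the blank.
The known cells in row 1 total 66, leaving 68 − 66 = 2 for the blank.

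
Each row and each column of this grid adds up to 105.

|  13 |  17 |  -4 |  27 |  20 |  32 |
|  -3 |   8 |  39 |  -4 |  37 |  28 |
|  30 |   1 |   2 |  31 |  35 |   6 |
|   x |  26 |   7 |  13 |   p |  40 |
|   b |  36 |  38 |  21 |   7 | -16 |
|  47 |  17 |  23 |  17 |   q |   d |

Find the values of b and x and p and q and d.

Column 6: 32 + 28 + 6 + 40 − 16 = 90, so its missing entry is 105 − 90 = 15.
Row 5: 36 + 38 + 21 + 7 − 16 = 86, so its missing entry is 105 − 86 = 19.
Row 6: 47 + 17 + 23 + 17 + 15 = 119, so its missing entry is 105 − 119 = -14.
Column 5: 20 + 37 + 35 + 7 − 14 = 85, so its missing entry is 105 − 85 = 20.
Row 4: 26 + 7 + 13 + 20 + 40 = 106, so its missing entry is 105 − 106 = -1.

b = 19, x = -1, p = 20, q = -14, d = 15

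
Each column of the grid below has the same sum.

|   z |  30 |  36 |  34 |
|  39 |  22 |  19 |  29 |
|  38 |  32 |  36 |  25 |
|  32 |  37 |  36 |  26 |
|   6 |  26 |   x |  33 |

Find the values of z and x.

Column 2 sums to 147 and so does column 4; that's the common total.
In column 1 the known cells total 115, leaving 147 − 115 = 32.
In column 3 the known cells total 127, leaving 147 − 127 = 20.

z = 32, x = 20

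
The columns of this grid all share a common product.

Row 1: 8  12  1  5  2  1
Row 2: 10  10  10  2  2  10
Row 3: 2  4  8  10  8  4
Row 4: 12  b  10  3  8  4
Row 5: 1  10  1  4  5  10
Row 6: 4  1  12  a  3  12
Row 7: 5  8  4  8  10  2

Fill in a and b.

a = 4, b = 1

Columns 1 and 6 each multiply to 38400, so every column has product 38400.
Column 4: 5×2×10×3×4×8 = 9600, so the missing entry is 38400 ÷ 9600 = 4.
Column 2: 12×10×4×10×1×8 = 38400, so the missing entry is 38400 ÷ 38400 = 1.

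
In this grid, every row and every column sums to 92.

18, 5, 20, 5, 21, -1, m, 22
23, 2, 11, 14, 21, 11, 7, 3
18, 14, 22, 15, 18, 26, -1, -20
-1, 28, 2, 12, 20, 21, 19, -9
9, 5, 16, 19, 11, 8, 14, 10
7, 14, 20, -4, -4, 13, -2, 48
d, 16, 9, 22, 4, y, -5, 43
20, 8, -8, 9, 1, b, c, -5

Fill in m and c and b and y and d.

Row 1 has 18 + 5 + 20 + 5 + 21 − 1 + 22 = 90; the blank must be 92 − 90 = 2.
Column 7 has 2 + 7 − 1 + 19 + 14 − 2 − 5 = 34; the blank must be 92 − 34 = 58.
Column 1 has 18 + 23 + 18 − 1 + 9 + 7 + 20 = 94; the blank must be 92 − 94 = -2.
Row 7 has -2 + 16 + 9 + 22 + 4 − 5 + 43 = 87; the blank must be 92 − 87 = 5.
Row 8 has 20 + 8 − 8 + 9 + 1 + 58 − 5 = 83; the blank must be 92 − 83 = 9.

m = 2, c = 58, b = 9, y = 5, d = -2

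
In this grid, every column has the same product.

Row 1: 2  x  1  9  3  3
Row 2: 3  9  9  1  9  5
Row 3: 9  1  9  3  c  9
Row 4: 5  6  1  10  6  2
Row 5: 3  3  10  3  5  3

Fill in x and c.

x = 5, c = 1

Columns 3 and 4 each multiply to 810, so every column has product 810.
Column 2: 9×1×6×3 = 162, so the missing entry is 810 ÷ 162 = 5.
Column 5: 3×9×6×5 = 810, so the missing entry is 810 ÷ 810 = 1.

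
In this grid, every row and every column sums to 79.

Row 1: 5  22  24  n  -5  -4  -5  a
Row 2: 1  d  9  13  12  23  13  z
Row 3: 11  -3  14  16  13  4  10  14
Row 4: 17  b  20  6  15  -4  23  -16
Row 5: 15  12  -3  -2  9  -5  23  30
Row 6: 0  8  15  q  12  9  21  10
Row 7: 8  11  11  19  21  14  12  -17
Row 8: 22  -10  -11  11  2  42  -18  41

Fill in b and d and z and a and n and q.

Row 4: 17 + 20 + 6 + 15 − 4 + 23 − 16 = 61, so its missing entry is 79 − 61 = 18.
Column 2: 22 − 3 + 18 + 12 + 8 + 11 − 10 = 58, so its missing entry is 79 − 58 = 21.
Row 2: 1 + 21 + 9 + 13 + 12 + 23 + 13 = 92, so its missing entry is 79 − 92 = -13.
Column 8: -13 + 14 − 16 + 30 + 10 − 17 + 41 = 49, so its missing entry is 79 − 49 = 30.
Row 1: 5 + 22 + 24 − 5 − 4 − 5 + 30 = 67, so its missing entry is 79 − 67 = 12.
Row 6: 0 + 8 + 15 + 12 + 9 + 21 + 10 = 75, so its missing entry is 79 − 75 = 4.

b = 18, d = 21, z = -13, a = 30, n = 12, q = 4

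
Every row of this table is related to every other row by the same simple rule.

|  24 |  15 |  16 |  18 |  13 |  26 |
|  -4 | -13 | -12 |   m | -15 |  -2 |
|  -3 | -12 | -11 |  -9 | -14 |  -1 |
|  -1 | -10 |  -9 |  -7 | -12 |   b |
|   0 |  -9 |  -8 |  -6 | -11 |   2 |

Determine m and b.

The difference between any two rows is the same in every column — this is an addition table with the headers hidden.
Row 2 minus row 1 is -12 − 16 = -28, so its entry in column 4 is 18 + (-28) = -10.
Row 4 minus row 1 is -9 − 16 = -25, so its entry in column 6 is 26 + (-25) = 1.

m = -10, b = 1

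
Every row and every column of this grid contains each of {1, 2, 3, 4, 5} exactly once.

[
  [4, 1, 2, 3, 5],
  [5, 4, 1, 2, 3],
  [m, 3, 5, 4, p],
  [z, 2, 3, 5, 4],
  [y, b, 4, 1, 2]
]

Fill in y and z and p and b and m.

y = 3, z = 1, p = 1, b = 5, m = 2

For row 3, column 5: column 5 already has {2, 3, 4, 5}; that leaves 1.
For row 3, column 1: row 3 already has {1, 3, 4, 5}; that leaves 2.
Cell (4,1): row 4 already has {2, 3, 4, 5} → 1.
At (row 5, col 1): column 1 already has {1, 2, 4, 5}, so the value is 3.
At (row 5, col 2): row 5 already has {1, 2, 3, 4}, so the value is 5.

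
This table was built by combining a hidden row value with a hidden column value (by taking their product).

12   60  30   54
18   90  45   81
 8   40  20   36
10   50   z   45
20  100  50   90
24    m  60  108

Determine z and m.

z = 25, m = 120

Each row is a constant multiple of every other row — this is a multiplication table with the headers hidden.
Row 4 is 10/12 = 5/6 times row 1, so its entry in column 3 is 30 × 5/6 = 25.
Row 6 is 24/12 = 2/1 times row 1, so its entry in column 2 is 60 × 2/1 = 120.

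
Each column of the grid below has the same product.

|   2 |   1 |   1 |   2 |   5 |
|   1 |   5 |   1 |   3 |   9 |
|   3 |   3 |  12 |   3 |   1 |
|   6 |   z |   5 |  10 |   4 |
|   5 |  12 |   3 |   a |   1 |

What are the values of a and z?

Columns 1 and 3 each multiply to 180, so every column has product 180.
Column 4: 2×3×3×10 = 180, so the missing entry is 180 ÷ 180 = 1.
Column 2: 1×5×3×12 = 180, so the missing entry is 180 ÷ 180 = 1.

a = 1, z = 1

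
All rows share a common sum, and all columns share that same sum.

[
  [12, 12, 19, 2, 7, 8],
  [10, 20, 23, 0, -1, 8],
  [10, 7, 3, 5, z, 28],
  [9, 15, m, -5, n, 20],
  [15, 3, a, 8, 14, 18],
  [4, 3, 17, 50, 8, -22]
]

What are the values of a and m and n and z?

Rows 1 and 2 both sum to 60, so that's the common total.
The known cells in row 5 total 58, leaving 60 − 58 = 2 for the blank.
The known cells in column 3 total 64, leaving 60 − 64 = -4 for the blank.
The known cells in row 4 total 35, leaving 60 − 35 = 25 for the blank.
The known cells in row 3 total 53, leaving 60 − 53 = 7 for the blank.

a = 2, m = -4, n = 25, z = 7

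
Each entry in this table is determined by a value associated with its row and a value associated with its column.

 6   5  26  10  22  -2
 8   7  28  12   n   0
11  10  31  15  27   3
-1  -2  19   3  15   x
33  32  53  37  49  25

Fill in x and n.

x = -9, n = 24

The difference between any two rows is the same in every column — this is an addition table with the headers hidden.
Row 4 minus row 1 is 19 − 26 = -7, so its entry in column 6 is -2 + (-7) = -9.
Row 2 minus row 1 is 28 − 26 = 2, so its entry in column 5 is 22 + 2 = 24.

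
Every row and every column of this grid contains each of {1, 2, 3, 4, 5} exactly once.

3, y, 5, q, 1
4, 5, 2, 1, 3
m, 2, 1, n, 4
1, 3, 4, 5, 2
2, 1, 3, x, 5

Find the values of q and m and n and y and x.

q = 2, m = 5, n = 3, y = 4, x = 4

Cell (1,2): column 2 already has {1, 2, 3, 5} → 4.
Cell (5,4): row 5 already has {1, 2, 3, 5} → 4.
Cell (1,4): row 1 already has {1, 3, 4, 5} → 2.
For row 3, column 1: column 1 already has {1, 2, 3, 4}; that leaves 5.
Cell (3,4): row 3 already has {1, 2, 4, 5} → 3.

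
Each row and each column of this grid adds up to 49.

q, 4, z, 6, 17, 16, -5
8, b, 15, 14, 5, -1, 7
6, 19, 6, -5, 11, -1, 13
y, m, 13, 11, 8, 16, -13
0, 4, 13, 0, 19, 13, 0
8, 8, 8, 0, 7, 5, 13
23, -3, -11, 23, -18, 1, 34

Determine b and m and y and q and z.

The known cells in row 2 total 48, leaving 49 − 48 = 1 for the blank.
The known cells in column 2 total 33, leaving 49 − 33 = 16 for the blank.
The known cells in row 4 total 51, leaving 49 − 51 = -2 for the blank.
The known cells in column 1 total 43, leaving 49 − 43 = 6 for the blank.
The known cells in row 1 total 44, leaving 49 − 44 = 5 for the blank.

b = 1, m = 16, y = -2, q = 6, z = 5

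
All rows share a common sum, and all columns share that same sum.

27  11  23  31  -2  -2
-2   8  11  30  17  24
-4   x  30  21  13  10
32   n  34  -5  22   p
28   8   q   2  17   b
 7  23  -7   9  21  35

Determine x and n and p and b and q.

Rows 1 and 2 both sum to 88, so that's the common total.
Row 3 has -4 + 30 + 21 + 13 + 10 = 70; the blank must be 88 − 70 = 18.
Column 2 has 11 + 8 + 18 + 8 + 23 = 68; the blank must be 88 − 68 = 20.
Column 3 has 23 + 11 + 30 + 34 − 7 = 91; the blank must be 88 − 91 = -3.
Row 5 has 28 + 8 − 3 + 2 + 17 = 52; the blank must be 88 − 52 = 36.
Row 4 has 32 + 20 + 34 − 5 + 22 = 103; the blank must be 88 − 103 = -15.

x = 18, n = 20, p = -15, b = 36, q = -3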